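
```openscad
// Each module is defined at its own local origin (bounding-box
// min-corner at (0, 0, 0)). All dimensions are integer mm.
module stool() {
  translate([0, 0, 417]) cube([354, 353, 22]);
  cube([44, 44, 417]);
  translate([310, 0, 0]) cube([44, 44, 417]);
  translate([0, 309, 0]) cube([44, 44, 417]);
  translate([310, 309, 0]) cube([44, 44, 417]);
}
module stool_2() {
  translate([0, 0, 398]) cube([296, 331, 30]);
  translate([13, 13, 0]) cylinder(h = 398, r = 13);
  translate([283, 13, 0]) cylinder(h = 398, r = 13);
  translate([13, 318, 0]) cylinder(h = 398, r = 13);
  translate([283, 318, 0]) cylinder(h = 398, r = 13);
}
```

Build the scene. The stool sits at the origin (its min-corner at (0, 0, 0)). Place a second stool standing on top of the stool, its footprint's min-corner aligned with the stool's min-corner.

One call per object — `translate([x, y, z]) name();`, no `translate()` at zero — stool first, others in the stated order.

stool();
translate([0, 0, 439]) stool_2();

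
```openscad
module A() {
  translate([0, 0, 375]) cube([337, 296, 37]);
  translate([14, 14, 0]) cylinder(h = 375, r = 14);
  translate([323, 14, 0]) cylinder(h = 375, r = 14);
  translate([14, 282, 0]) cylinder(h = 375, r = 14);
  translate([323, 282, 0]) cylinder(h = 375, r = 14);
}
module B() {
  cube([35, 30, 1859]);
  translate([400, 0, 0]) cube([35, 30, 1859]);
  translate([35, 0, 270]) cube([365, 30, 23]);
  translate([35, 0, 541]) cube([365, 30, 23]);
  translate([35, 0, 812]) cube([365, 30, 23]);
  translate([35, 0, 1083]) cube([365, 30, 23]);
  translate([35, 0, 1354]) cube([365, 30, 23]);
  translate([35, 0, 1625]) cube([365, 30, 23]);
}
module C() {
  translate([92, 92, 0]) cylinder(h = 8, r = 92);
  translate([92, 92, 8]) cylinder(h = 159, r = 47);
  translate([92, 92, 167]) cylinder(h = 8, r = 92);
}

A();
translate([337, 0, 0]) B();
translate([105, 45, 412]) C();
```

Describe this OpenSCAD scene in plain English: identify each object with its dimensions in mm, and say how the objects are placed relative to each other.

A is a four-legged stool. The seat is 337×296 mm, 37 mm thick, top at z = 412 mm. It stands on four round legs, each 28 mm in diameter, from z = 0 to the seat underside, each leg's axis is inset half a diameter from the nearest pair of seat edges (so the leg's bounding box is flush with the corner).

B is a straight ladder. Two 35×30 mm vertical rails, 1859 mm tall, stand 435 mm apart (outside-to-outside) with their front faces coplanar on the −y side. 6 rungs, each 30 mm deep and 23 mm tall, span between the inner faces of the rails, front faces flush with the rails. The lowest rung's underside is at z = 270 mm and rungs are spaced 271 mm apart (underside to underside).

C is a spool: two coaxial disc flanges of radius 92 mm and thickness 8 mm, joined by a core cylinder of radius 47 mm and height 159 mm. The lower flange rests on z = 0 and the three cylinders share a vertical axis.

The ladder is against the stool's +x side, with their −y faces flush. The spool is on top of the stool.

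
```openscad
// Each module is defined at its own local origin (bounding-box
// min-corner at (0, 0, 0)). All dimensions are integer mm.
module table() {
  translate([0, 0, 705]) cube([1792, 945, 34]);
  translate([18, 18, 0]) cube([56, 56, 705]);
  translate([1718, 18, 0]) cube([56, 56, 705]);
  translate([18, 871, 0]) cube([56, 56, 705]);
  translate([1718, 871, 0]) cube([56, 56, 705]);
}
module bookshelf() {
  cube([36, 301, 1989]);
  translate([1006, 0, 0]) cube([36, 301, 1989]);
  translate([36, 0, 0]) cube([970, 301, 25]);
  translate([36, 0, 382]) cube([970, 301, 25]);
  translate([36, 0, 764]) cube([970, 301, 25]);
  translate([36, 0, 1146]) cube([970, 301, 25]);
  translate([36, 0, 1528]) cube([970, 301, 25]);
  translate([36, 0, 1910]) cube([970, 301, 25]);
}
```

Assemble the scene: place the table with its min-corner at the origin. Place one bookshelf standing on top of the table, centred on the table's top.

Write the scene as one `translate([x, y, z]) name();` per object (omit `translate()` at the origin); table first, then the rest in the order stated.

table();
translate([375, 322, 739]) bookshelf();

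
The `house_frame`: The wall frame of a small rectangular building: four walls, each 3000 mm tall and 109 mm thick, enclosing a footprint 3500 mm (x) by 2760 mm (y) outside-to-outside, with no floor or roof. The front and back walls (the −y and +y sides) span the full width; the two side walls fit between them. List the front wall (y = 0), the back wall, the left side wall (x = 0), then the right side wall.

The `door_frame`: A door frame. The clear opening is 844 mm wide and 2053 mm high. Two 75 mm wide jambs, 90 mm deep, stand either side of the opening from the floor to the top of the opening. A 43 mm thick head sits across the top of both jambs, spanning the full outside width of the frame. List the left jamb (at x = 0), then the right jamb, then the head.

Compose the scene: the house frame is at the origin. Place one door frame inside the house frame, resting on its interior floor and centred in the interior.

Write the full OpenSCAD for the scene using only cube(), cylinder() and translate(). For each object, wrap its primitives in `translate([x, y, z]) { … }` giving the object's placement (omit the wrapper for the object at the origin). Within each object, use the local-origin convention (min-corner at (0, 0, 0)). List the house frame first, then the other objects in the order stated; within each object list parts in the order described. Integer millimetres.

cube([3500, 109, 3000]);
translate([0, 2651, 0]) cube([3500, 109, 3000]);
translate([0, 109, 0]) cube([109, 2542, 3000]);
translate([3391, 109, 0]) cube([109, 2542, 3000]);
translate([1253, 1335, 0]) {
  cube([75, 90, 2053]);
  translate([919, 0, 0]) cube([75, 90, 2053]);
  translate([0, 0, 2053]) cube([994, 90, 43]);
}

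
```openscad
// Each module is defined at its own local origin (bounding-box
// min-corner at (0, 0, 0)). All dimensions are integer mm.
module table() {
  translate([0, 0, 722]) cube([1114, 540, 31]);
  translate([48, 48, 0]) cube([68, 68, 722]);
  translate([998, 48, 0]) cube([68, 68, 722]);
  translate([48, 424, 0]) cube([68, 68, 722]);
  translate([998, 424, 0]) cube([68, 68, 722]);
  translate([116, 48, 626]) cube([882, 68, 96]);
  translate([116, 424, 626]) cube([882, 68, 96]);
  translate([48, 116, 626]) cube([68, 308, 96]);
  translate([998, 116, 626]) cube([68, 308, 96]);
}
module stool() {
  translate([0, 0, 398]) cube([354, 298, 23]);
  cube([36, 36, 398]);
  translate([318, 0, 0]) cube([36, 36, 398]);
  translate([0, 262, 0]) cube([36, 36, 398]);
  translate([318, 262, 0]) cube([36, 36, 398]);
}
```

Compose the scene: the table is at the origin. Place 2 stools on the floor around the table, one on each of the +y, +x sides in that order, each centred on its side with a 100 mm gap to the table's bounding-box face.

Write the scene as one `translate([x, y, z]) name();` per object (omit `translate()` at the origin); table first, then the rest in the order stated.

table();
translate([380, 640, 0]) stool();
translate([1214, 121, 0]) stool();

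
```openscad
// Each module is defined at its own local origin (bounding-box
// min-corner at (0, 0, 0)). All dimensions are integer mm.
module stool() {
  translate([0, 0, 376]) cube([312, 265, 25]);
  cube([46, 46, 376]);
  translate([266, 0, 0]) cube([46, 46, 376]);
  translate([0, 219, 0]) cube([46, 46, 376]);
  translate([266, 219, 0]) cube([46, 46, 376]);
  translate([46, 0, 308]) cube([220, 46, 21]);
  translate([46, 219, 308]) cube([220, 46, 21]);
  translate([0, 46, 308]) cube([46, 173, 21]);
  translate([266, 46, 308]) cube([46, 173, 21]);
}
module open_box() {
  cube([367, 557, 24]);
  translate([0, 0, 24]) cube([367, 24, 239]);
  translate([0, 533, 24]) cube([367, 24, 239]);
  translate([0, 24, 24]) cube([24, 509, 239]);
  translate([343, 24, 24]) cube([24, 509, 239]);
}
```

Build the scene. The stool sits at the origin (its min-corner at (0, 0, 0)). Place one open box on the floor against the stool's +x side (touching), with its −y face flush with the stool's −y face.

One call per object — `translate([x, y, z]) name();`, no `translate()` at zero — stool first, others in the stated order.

stool();
translate([312, 0, 0]) open_box();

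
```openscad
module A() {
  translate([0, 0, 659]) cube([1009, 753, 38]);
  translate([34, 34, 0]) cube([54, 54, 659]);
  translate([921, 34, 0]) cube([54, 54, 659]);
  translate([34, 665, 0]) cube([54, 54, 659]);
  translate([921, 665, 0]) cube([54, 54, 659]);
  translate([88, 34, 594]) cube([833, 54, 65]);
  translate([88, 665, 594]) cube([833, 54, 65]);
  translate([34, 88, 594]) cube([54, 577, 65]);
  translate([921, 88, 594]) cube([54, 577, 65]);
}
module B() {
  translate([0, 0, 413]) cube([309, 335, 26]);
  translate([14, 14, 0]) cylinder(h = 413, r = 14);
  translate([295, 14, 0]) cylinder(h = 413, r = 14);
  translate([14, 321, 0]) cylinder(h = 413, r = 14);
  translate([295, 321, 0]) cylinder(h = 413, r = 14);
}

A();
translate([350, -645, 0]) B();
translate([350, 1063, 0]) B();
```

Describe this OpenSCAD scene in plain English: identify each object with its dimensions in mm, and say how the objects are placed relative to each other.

A is a table with a 1009×753 mm rectangular top, 38 mm thick, top surface at z = 697 mm, supported by four 54×54 mm square legs, each inset 34 mm from the nearest pair of top edges, running from the floor. Four apron rails, 54 mm thick and 65 mm tall, run between adjacent legs with their top edges flush with the underside of the top and their outer faces flush with the legs' outer faces.

B is a four-legged stool. The seat is 309×335 mm, 26 mm thick, top at z = 439 mm. It stands on four round legs, each 28 mm in diameter, from z = 0 to the seat underside, each leg's axis is inset half a diameter from the nearest pair of seat edges (so the leg's bounding box is flush with the corner).

Two stools sit around the table at the −y, +y sides.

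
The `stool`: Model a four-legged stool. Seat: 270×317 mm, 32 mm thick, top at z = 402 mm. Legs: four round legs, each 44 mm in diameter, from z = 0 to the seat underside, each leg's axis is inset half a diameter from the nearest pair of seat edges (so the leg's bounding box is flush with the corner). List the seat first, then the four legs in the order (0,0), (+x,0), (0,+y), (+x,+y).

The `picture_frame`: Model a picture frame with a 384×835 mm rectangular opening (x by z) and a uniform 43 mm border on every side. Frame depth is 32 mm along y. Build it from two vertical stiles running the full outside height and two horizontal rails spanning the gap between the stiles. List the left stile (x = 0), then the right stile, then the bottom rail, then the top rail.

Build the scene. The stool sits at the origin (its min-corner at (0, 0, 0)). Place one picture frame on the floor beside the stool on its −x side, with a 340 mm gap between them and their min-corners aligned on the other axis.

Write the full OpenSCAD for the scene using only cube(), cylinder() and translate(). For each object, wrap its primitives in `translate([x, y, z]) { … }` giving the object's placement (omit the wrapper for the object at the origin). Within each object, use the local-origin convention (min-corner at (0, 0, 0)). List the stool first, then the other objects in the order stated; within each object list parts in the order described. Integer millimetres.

translate([0, 0, 370]) cube([270, 317, 32]);
translate([22, 22, 0]) cylinder(h = 370, r = 22);
translate([248, 22, 0]) cylinder(h = 370, r = 22);
translate([22, 295, 0]) cylinder(h = 370, r = 22);
translate([248, 295, 0]) cylinder(h = 370, r = 22);
translate([-810, 0, 0]) {
  cube([43, 32, 921]);
  translate([427, 0, 0]) cube([43, 32, 921]);
  translate([43, 0, 0]) cube([384, 32, 43]);
  translate([43, 0, 878]) cube([384, 32, 43]);
}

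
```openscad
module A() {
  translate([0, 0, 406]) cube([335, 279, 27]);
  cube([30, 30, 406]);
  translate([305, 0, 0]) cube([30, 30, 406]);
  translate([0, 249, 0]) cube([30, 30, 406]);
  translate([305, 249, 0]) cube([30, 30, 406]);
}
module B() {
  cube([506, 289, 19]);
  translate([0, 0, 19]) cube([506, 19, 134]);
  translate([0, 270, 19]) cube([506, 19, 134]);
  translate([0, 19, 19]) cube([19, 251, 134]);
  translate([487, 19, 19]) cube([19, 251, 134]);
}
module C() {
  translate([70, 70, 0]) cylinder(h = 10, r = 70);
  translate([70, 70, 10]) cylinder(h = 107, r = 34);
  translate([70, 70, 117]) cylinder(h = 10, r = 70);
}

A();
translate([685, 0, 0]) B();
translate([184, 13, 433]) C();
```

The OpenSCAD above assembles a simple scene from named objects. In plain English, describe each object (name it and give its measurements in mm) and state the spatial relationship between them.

A is a simple wooden stool: a rectangular seat 335 mm (x) by 279 mm (y), 27 mm thick, top face at z = 433 mm, on four square legs, each 30×30 mm in cross-section. The legs rest on z = 0, each flush with a corner of the seat.

B is an open-topped rectangular box: outside dimensions 506×289×153 mm, with a uniform wall and base thickness of 19 mm. The base is a full 506×289 slab on the floor; four walls sit on top of the base. The front and back walls (the −y and +y sides) span the full width; the two side walls fit between them.

C is a spool: two coaxial disc flanges of radius 70 mm and thickness 10 mm, joined by a core cylinder of radius 34 mm and height 107 mm. The lower flange rests on z = 0 and the three cylinders share a vertical axis.

The open box is on the floor beside the stool on its +x side. The spool is on top of the stool.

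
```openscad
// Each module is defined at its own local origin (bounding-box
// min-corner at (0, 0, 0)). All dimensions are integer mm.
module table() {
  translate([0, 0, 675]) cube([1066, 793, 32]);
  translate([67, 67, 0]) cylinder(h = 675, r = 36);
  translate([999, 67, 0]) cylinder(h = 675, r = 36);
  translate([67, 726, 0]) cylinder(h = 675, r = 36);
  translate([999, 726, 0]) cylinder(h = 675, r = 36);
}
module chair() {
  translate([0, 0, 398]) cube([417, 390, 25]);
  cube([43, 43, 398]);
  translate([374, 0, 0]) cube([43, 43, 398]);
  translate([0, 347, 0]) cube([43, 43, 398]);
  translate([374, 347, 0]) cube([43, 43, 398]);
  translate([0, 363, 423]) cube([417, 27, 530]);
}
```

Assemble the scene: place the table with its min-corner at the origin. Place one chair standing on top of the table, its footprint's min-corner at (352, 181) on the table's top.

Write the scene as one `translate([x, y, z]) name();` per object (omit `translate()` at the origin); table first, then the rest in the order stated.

table();
translate([352, 181, 707]) chair();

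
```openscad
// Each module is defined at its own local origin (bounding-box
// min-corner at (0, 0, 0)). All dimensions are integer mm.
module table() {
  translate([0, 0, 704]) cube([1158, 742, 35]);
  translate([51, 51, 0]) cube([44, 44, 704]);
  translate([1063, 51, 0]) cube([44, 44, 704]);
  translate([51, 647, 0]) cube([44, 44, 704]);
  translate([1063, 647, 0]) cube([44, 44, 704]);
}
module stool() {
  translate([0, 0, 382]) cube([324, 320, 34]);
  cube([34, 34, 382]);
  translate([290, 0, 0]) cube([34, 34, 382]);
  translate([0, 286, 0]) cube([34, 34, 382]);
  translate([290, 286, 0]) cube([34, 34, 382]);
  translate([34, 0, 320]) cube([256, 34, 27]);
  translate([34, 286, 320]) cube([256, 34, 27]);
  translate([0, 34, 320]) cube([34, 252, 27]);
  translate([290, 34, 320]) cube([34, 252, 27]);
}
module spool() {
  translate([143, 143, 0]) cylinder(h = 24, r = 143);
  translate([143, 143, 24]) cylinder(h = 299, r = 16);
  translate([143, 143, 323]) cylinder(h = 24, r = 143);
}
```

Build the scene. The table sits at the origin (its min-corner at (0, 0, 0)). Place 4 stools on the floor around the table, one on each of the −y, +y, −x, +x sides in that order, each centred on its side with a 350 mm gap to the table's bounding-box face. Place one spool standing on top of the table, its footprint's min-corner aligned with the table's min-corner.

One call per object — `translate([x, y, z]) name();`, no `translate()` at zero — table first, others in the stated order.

table();
translate([417, -670, 0]) stool();
translate([417, 1092, 0]) stool();
translate([-674, 211, 0]) stool();
translate([1508, 211, 0]) stool();
translate([0, 0, 739]) spool();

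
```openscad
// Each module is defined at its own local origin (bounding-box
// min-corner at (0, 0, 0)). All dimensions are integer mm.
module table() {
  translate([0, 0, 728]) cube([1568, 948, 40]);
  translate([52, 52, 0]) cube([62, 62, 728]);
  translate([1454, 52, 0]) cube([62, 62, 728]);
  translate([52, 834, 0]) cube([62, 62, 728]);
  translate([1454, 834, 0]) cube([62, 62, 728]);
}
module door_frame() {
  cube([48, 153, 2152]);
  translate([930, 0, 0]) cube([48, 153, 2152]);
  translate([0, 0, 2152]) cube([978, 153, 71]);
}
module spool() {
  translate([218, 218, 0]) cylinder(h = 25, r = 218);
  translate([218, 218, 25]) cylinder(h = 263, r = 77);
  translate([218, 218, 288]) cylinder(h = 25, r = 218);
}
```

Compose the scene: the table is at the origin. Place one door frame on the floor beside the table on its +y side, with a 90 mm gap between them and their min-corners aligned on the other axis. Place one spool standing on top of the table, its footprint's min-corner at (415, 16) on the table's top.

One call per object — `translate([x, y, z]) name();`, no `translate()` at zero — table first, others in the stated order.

table();
translate([0, 1038, 0]) door_frame();
translate([415, 16, 768]) spool();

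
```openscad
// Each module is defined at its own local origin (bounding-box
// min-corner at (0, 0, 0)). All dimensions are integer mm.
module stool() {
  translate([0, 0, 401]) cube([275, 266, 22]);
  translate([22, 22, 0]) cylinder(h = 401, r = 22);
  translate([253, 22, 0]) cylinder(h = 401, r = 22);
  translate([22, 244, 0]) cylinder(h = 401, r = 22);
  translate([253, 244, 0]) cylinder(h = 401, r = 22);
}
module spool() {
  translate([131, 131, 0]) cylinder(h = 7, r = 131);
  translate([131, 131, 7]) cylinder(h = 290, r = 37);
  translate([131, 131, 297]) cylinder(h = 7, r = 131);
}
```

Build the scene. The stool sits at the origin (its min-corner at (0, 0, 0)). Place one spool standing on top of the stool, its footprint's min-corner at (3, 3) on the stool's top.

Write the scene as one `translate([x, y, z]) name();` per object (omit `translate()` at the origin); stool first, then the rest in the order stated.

stool();
translate([3, 3, 423]) spool();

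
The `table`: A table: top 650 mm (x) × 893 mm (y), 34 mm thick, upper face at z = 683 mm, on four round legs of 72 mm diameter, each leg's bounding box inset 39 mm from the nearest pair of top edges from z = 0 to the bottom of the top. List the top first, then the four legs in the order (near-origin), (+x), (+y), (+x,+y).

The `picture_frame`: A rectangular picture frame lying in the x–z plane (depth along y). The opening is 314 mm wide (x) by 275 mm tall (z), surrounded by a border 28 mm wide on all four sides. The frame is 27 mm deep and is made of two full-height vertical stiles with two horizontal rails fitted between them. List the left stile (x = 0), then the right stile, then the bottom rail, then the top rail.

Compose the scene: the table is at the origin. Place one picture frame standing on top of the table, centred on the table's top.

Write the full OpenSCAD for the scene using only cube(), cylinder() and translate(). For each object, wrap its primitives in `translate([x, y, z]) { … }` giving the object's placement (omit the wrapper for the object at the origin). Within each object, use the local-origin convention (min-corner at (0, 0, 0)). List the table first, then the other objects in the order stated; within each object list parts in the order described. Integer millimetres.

translate([0, 0, 649]) cube([650, 893, 34]);
translate([75, 75, 0]) cylinder(h = 649, r = 36);
translate([575, 75, 0]) cylinder(h = 649, r = 36);
translate([75, 818, 0]) cylinder(h = 649, r = 36);
translate([575, 818, 0]) cylinder(h = 649, r = 36);
translate([140, 433, 683]) {
  cube([28, 27, 331]);
  translate([342, 0, 0]) cube([28, 27, 331]);
  translate([28, 0, 0]) cube([314, 27, 28]);
  translate([28, 0, 303]) cube([314, 27, 28]);
}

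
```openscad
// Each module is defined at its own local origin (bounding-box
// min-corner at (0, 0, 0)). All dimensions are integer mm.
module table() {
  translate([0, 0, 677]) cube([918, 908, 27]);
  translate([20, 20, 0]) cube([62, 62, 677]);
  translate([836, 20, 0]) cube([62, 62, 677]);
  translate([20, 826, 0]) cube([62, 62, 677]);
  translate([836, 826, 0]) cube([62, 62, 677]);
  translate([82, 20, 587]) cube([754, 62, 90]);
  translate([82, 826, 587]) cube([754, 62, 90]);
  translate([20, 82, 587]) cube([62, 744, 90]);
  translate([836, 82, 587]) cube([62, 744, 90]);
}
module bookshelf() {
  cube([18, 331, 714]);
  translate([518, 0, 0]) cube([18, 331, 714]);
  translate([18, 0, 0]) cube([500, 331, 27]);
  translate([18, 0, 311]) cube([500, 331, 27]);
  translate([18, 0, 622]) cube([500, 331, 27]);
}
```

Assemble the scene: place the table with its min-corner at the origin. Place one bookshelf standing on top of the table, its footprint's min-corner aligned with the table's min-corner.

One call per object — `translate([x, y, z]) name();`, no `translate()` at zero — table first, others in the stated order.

table();
translate([0, 0, 704]) bookshelf();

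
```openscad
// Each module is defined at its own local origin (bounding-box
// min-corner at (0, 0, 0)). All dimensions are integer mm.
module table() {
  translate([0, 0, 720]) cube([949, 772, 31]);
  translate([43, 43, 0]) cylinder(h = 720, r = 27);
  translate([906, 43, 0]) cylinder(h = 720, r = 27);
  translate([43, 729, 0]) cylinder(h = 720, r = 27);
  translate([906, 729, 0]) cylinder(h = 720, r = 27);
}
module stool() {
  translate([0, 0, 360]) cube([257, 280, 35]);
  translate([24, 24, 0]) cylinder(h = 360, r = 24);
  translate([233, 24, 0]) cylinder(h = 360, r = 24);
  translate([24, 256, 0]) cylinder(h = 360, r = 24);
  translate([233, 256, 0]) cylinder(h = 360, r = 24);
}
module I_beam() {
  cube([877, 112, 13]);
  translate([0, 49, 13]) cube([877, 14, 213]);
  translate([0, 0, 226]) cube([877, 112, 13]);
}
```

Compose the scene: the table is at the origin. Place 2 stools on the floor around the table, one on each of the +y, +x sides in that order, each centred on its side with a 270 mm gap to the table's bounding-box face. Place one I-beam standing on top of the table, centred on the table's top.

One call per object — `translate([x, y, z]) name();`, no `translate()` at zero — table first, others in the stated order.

table();
translate([346, 1042, 0]) stool();
translate([1219, 246, 0]) stool();
translate([36, 330, 751]) I_beam();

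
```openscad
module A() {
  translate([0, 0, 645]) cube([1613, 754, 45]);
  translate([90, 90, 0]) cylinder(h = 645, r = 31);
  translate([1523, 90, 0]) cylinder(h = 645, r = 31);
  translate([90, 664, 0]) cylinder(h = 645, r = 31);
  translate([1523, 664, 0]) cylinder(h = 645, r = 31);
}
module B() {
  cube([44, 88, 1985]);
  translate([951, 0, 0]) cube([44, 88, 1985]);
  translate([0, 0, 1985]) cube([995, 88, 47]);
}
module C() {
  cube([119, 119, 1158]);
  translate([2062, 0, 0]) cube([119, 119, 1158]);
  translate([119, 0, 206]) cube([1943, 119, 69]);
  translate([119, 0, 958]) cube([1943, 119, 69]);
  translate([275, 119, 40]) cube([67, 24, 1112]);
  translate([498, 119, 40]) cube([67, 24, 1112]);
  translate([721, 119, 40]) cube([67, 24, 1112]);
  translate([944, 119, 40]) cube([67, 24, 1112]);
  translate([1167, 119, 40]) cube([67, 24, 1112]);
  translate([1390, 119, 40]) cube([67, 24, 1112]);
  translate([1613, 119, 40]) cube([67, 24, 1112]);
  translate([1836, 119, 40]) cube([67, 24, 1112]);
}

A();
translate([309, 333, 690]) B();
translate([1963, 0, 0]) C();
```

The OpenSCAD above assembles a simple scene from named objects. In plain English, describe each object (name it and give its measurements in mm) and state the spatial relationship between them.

A is a table with a 1613×754 mm rectangular top, 45 mm thick, top surface at z = 690 mm, supported by four round legs of 62 mm diameter, each leg's bounding box inset 59 mm from the nearest pair of top edges, running from the floor.

B is a door frame. The clear opening is 907 mm wide and 1985 mm high. Two 44 mm wide jambs, 88 mm deep, stand either side of the opening from the floor to the top of the opening. A 47 mm thick head sits across the top of both jambs, spanning the full outside width of the frame.

C is a fence section. Two 119×119 mm posts, 1158 mm tall, stand on the floor with a clear span of 1943 mm between their inner faces. Two horizontal rails of 119×69 mm section span the gap between the posts with their undersides at z = 206 mm and z = 958 mm, flush with the posts' −y face. 8 pickets, each 67 mm wide, 24 mm thick and 1112 mm tall, are fixed to the +y face of the rails with their bottoms at z = 40 mm, evenly spaced across the span with equal gaps (rounded down to the nearest mm) at the −x end and between each pair — any rounding remainder accumulates at the +x end.

The door frame is on top of the table, centred. The fence section is on the floor beside the table on its +x side.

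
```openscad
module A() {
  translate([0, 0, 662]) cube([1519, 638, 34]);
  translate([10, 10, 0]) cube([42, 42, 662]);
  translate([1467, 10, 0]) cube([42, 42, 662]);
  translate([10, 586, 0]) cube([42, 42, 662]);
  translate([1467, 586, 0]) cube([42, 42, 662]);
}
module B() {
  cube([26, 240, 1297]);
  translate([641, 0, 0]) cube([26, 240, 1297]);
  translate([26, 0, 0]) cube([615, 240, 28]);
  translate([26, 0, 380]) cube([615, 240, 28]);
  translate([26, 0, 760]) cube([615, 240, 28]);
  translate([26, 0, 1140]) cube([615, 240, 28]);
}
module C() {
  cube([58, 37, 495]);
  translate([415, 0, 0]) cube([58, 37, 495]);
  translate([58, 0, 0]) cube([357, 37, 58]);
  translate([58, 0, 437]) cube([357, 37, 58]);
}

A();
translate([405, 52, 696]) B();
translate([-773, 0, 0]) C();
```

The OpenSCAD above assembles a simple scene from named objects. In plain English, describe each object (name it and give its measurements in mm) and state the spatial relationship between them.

A is a rectangular dining table. The top is 1519×638×34 mm with its upper surface at z = 696 mm. It stands on four 42×42 mm square legs, each inset 10 mm from the nearest pair of top edges, running from the floor to the underside of the top.

B is a bookshelf 667 mm wide overall, 240 mm deep and 1297 mm tall. The two sides are 26 mm thick vertical panels. 4 horizontal shelves of 28 mm thickness span between the inner faces of the sides; the lowest shelf sits on the floor and shelves are stacked with a clear vertical gap of 352 mm between each pair.

C is a picture frame with a 357×379 mm rectangular opening (x by z) and a uniform 58 mm border on every side. Frame depth is 37 mm along y. It is built from two vertical stiles running the full outside height and two horizontal rails spanning the gap between the stiles.

The bookshelf is on top of the table. The picture frame is on the floor beside the table on its −x side.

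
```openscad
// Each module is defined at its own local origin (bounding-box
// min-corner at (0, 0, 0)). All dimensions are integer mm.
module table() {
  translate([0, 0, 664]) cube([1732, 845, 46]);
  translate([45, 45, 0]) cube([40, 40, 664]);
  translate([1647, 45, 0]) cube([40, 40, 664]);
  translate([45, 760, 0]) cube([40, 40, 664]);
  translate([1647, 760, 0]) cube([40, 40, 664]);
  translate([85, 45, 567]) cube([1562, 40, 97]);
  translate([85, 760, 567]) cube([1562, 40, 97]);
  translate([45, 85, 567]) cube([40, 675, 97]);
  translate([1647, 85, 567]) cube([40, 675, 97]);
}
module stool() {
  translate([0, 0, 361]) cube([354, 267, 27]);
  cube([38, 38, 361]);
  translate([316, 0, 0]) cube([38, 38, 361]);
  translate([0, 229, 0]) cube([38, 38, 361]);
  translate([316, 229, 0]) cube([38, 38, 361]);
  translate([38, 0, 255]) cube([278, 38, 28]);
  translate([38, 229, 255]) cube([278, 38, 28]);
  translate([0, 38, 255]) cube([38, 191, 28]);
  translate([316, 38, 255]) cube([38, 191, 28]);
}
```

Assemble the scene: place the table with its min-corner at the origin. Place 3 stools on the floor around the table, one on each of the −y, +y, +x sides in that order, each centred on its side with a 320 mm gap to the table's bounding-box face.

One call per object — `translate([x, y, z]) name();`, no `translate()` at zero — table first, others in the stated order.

table();
translate([689, -587, 0]) stool();
translate([689, 1165, 0]) stool();
translate([2052, 289, 0]) stool();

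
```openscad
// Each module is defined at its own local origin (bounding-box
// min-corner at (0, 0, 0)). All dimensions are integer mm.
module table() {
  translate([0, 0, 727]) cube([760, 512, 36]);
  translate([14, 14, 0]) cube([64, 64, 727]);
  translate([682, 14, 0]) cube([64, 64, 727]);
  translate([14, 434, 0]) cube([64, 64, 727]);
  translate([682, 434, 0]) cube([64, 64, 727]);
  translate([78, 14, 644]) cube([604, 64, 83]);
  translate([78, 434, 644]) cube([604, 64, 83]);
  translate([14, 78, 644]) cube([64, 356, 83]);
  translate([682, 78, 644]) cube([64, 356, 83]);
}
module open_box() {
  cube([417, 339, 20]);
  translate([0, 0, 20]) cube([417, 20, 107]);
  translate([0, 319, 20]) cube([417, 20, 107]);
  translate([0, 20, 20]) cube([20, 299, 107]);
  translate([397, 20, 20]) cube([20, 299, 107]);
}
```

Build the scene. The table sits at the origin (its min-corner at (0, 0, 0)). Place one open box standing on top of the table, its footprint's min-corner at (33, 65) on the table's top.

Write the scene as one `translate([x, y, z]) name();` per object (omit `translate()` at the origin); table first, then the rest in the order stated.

table();
translate([33, 65, 763]) open_box();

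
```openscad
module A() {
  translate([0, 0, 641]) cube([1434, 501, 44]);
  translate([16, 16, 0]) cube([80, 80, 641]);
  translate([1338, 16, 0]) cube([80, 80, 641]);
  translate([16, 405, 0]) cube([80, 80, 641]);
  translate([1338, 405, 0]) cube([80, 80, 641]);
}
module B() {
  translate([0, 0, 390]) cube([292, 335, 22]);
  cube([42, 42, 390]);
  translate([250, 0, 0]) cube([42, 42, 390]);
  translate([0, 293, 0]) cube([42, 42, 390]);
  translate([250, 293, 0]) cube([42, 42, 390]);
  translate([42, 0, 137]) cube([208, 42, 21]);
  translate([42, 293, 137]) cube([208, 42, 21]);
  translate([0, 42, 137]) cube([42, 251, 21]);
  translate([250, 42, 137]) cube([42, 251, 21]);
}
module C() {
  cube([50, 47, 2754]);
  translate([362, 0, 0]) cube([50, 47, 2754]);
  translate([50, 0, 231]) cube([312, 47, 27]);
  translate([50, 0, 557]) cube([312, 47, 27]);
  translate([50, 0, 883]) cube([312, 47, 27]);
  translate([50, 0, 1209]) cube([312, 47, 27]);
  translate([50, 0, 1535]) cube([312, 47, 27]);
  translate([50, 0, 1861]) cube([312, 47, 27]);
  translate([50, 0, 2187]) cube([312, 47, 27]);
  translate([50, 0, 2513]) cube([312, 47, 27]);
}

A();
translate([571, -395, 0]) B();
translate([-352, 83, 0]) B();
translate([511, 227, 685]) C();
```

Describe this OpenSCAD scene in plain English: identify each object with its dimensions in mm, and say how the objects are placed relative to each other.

A is a table with a 1434×501 mm rectangular top, 44 mm thick, top surface at z = 685 mm, supported by four 80×80 mm square legs, each inset 16 mm from the nearest pair of top edges, running from the floor.

B is a simple wooden stool: a rectangular seat 292 mm (x) by 335 mm (y), 22 mm thick, top face at z = 412 mm, on four square legs, each 42×42 mm in cross-section. The legs rest on z = 0, each flush with a corner of the seat. Four stretchers, 42 mm wide and 21 mm tall, connect adjacent legs with their undersides at z = 137 mm, each running between the inner faces of the legs it joins and aligned with the legs' outer faces on the other axis.

C is a straight ladder. Two 50×47 mm vertical rails, 2754 mm tall, stand 412 mm apart (outside-to-outside) with their front faces coplanar on the −y side. 8 rungs, each 47 mm deep and 27 mm tall, span between the inner faces of the rails, front faces flush with the rails. The lowest rung's underside is at z = 231 mm and rungs are spaced 326 mm apart (underside to underside).

Two stools sit around the table at the −y, −x sides. The ladder is on top of the table, centred.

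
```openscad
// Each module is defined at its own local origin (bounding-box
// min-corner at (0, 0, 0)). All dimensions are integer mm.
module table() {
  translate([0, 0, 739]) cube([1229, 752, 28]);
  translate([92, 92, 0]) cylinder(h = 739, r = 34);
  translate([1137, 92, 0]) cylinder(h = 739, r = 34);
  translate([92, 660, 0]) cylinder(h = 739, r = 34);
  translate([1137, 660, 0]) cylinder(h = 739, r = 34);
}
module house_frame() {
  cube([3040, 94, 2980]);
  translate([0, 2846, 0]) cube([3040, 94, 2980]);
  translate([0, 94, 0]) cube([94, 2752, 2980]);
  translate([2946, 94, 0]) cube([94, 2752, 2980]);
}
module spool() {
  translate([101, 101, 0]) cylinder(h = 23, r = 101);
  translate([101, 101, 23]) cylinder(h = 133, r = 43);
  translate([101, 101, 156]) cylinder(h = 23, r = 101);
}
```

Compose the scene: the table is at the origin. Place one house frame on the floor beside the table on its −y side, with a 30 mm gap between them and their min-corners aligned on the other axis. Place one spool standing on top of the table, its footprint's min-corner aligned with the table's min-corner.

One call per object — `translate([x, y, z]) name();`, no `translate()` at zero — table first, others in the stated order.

table();
translate([0, -2970, 0]) house_frame();
translate([0, 0, 767]) spool();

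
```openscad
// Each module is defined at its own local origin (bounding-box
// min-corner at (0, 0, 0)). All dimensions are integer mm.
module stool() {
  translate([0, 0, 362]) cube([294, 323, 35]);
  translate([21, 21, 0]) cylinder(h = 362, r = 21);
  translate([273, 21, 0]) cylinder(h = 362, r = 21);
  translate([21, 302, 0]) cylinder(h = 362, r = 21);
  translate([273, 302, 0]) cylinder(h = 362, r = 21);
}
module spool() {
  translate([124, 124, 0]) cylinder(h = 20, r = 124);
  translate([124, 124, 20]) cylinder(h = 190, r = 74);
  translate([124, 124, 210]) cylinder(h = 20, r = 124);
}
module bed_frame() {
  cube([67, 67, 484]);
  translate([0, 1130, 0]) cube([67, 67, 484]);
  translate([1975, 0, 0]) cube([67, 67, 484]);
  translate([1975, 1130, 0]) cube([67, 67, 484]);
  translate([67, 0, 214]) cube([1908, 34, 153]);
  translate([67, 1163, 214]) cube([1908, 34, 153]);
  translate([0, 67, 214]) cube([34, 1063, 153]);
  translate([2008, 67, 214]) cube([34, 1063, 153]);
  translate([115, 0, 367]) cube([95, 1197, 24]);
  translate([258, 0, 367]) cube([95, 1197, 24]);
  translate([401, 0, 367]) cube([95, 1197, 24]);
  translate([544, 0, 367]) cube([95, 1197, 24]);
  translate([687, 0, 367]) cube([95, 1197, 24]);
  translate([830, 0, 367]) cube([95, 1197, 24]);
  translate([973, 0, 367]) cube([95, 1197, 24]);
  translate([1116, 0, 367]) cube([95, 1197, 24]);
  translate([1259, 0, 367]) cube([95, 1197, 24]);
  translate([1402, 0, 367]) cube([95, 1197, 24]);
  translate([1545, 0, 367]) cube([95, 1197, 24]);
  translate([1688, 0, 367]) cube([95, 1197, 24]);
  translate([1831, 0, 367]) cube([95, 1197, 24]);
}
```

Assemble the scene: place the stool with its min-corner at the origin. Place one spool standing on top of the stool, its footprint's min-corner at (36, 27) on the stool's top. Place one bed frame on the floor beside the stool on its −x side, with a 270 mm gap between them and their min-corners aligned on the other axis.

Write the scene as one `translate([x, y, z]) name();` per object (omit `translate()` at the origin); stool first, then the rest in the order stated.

stool();
translate([36, 27, 397]) spool();
translate([-2312, 0, 0]) bed_frame();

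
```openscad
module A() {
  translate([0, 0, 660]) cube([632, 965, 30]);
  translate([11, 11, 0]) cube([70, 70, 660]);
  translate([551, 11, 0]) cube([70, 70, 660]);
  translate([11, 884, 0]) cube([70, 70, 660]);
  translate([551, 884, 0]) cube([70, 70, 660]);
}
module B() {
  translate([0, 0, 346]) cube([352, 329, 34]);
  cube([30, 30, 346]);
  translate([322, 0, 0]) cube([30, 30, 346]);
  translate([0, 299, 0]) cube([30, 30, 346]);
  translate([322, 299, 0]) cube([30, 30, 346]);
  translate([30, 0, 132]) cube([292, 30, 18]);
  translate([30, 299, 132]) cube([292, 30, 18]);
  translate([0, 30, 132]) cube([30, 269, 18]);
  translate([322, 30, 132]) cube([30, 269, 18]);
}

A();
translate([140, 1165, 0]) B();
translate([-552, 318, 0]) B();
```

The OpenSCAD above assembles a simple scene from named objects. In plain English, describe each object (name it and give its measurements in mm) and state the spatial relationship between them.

A is a rectangular dining table. The top is 632×965×30 mm with its upper surface at z = 690 mm. It stands on four 70×70 mm square legs, each inset 11 mm from the nearest pair of top edges, running from the floor to the underside of the top.

B is a four-legged stool. The seat is 352×329 mm, 34 mm thick, top at z = 380 mm. It stands on four square legs, each 30×30 mm in cross-section, from z = 0 to the seat underside, each flush with a corner of the seat. Four stretchers, 30 mm wide and 18 mm tall, connect adjacent legs with their undersides at z = 132 mm, each running between the inner faces of the legs it joins and aligned with the legs' outer faces on the other axis.

Two stools sit around the table at the +y, −x sides.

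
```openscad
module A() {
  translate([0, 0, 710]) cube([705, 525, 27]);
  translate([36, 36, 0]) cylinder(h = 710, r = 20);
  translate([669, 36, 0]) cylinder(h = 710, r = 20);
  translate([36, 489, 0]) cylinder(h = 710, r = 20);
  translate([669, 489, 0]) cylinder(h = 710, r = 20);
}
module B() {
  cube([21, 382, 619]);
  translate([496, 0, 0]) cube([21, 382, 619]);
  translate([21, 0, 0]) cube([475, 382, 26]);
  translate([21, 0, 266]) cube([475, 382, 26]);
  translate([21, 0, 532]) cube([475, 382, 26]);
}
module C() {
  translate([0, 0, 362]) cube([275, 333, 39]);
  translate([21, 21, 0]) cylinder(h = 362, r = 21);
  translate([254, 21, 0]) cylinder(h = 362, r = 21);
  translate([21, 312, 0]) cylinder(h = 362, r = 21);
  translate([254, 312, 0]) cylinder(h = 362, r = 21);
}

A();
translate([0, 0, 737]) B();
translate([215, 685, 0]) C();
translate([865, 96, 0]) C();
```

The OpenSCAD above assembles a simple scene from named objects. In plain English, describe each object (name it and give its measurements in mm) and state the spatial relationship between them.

A is a table: top 705 mm (x) × 525 mm (y), 27 mm thick, upper face at z = 737 mm, on four round legs of 40 mm diameter, each leg's bounding box inset 16 mm from the nearest pair of top edges, running from z = 0 to the bottom of the top.

B is an open bookshelf. Two side panels, each 21 mm thick, 382 mm deep and 619 mm tall, stand 517 mm apart (outside-to-outside). Between them sit 3 shelves, each 26 mm thick and 382 mm deep, spanning the full gap between the sides. The bottom shelf rests on the floor (its underside at z = 0) and the clear gap between one shelf's top and the next shelf's underside is 240 mm.

C is a four-legged stool. The seat is 275×333 mm, 39 mm thick, top at z = 401 mm. It stands on four round legs, each 42 mm in diameter, from z = 0 to the seat underside, each leg's axis is inset half a diameter from the nearest pair of seat edges (so the leg's bounding box is flush with the corner).

The bookshelf is on top of the table. Two stools sit around the table at the +y, +x sides.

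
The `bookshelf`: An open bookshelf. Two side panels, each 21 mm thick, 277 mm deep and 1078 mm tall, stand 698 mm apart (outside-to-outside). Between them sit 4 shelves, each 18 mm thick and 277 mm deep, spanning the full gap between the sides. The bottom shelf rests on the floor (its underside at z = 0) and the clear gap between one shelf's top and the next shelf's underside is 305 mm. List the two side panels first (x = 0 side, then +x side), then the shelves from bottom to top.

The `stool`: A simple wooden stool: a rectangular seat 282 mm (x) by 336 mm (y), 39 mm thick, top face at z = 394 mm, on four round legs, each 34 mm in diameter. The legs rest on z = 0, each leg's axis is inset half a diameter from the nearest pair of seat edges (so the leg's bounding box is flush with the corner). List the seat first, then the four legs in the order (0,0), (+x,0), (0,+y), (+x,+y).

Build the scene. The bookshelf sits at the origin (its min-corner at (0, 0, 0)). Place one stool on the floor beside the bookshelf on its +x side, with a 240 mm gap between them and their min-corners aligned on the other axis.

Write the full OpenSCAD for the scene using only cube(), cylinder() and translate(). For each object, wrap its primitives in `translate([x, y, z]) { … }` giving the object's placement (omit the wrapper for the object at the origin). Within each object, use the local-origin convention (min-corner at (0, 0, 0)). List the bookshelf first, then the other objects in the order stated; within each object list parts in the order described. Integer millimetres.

cube([21, 277, 1078]);
translate([677, 0, 0]) cube([21, 277, 1078]);
translate([21, 0, 0]) cube([656, 277, 18]);
translate([21, 0, 323]) cube([656, 277, 18]);
translate([21, 0, 646]) cube([656, 277, 18]);
translate([21, 0, 969]) cube([656, 277, 18]);
translate([938, 0, 0]) {
  translate([0, 0, 355]) cube([282, 336, 39]);
  translate([17, 17, 0]) cylinder(h = 355, r = 17);
  translate([265, 17, 0]) cylinder(h = 355, r = 17);
  translate([17, 319, 0]) cylinder(h = 355, r = 17);
  translate([265, 319, 0]) cylinder(h = 355, r = 17);
}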